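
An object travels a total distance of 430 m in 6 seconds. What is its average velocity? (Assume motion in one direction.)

v_avg = Δd / Δt = 430 / 6 = 71.67 m/s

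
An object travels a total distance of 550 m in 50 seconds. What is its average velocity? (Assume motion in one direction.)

v_avg = Δd / Δt = 550 / 50 = 11.0 m/s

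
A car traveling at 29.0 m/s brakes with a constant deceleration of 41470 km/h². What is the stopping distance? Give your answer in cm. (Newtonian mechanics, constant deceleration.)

a = 41470 km/h² × 7.716049382716049e-05 = 3.19985 m/s²
d = v₀² / (2a) = 29.0² / (2 × 3.19985) = 841.0 / 6.3997 = 131.412 m
d = 131.412 m / 0.01 = 13140 cm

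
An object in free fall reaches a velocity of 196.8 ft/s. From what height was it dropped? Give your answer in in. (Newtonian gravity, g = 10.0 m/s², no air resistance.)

v = 196.8 ft/s × 0.3048 = 59.9846 m/s
h = v² / (2g) = 59.9846² / (2 × 10.0) = 179.908 m
h = 179.908 m / 0.0254 = 7083 in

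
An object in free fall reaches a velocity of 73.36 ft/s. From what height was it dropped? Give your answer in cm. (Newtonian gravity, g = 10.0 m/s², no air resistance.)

v = 73.36 ft/s × 0.3048 = 22.3601 m/s
h = v² / (2g) = 22.3601² / (2 × 10.0) = 24.9987 m
h = 24.9987 m / 0.01 = 2500 cm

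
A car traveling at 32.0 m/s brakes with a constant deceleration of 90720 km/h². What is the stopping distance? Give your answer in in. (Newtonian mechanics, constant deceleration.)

a = 90720 km/h² × 7.716049382716049e-05 = 7.0 m/s²
d = v₀² / (2a) = 32.0² / (2 × 7.0) = 1024.0 / 14.0 = 73.1429 m
d = 73.1429 m / 0.0254 = 2880 in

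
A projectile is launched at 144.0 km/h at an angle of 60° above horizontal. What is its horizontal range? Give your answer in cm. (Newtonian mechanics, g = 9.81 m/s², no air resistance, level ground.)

v₀ = 144.0 km/h × 0.2777777777777778 = 40.0 m/s
R = v₀² × sin(2θ) / g = 40.0² × sin(2 × 60°) / 9.81 = 1600.0 × 0.866025 / 9.81 = 141.248 m
R = 141.248 m / 0.01 = 14120 cm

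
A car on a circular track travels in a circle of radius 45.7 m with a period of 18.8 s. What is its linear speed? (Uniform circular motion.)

v = 2πr/T = 2π×45.7/18.8 = 15.27 m/s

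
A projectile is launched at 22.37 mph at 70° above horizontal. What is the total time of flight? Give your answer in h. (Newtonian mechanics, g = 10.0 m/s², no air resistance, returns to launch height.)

v₀ = 22.37 mph × 0.44704 = 10.0003 m/s
T = 2 × v₀ × sin(θ) / g = 2 × 10.0003 × sin(70°) / 10.0 = 2 × 10.0003 × 0.939693 / 10.0 = 1.87944 s
T = 1.87944 s / 3600.0 = 0.0005221 h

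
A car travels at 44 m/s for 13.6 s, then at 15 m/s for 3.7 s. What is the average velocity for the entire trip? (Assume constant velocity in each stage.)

d₁ = v₁t₁ = 44 × 13.6 = 598.4 m
d₂ = v₂t₂ = 15 × 3.7 = 55.5 m
d_total = 653.9 m, t_total = 17.3 s
v_avg = d_total/t_total = 653.9/17.3 = 37.8 m/s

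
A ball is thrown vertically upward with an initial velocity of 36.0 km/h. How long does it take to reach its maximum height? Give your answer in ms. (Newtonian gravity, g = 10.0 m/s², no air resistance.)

v₀ = 36.0 km/h × 0.2777777777777778 = 10.0 m/s
t_up = v₀ / g = 10.0 / 10.0 = 1.0 s
t_up = 1.0 s / 0.001 = 1000 ms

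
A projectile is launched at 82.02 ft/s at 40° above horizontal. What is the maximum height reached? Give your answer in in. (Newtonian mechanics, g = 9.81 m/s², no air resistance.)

v₀ = 82.02 ft/s × 0.3048 = 24.9997 m/s
H = v₀² × sin²(θ) / (2g) = 24.9997² × sin(40°)² / (2 × 9.81) = 624.985 × 0.413176 / 19.62 = 13.1615 m
H = 13.1615 m / 0.0254 = 518.2 in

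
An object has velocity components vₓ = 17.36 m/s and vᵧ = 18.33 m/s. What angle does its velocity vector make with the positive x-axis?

θ = arctan(vᵧ/vₓ) = arctan(18.33/17.36) = 46.56°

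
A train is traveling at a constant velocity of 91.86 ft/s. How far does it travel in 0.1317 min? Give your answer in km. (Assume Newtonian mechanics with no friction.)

v = 91.86 ft/s × 0.3048 = 27.9989 m/s
t = 0.1317 min × 60.0 = 7.902 s
d = v × t = 27.9989 × 7.902 = 221.247 m
d = 221.247 m / 1000.0 = 0.2212 km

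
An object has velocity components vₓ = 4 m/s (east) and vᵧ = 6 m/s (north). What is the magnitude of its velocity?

|v| = √(vₓ² + vᵧ²) = √(4² + 6²) = √(52) = 7.21 m/s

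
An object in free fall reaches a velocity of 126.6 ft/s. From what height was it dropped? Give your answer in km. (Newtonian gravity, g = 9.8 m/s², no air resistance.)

v = 126.6 ft/s × 0.3048 = 38.5877 m/s
h = v² / (2g) = 38.5877² / (2 × 9.8) = 75.9699 m
h = 75.9699 m / 1000.0 = 0.07597 km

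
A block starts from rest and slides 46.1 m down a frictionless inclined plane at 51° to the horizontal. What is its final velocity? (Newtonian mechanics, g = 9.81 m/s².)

a = g sin(θ) = 9.81 × sin(51°) = 7.6238 m/s²
v = √(2ad) = √(2 × 7.6238 × 46.1) = 26.51 m/s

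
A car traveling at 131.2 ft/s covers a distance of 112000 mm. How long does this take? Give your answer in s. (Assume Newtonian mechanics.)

d = 112000 mm × 0.001 = 112.0 m
v = 131.2 ft/s × 0.3048 = 39.9898 m/s
t = d / v = 112.0 / 39.9898 = 2.801 s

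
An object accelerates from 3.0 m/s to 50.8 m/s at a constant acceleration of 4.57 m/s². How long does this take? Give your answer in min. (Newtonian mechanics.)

t = (v - v₀) / a = (50.8 - 3.0) / 4.57 = 10.4595 s
t = 10.4595 s / 60.0 = 0.1743 min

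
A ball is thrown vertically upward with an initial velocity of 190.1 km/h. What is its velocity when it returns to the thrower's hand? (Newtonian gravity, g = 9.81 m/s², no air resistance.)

By conservation of energy (no air resistance), the ball returns to the throw height with the same speed as launch, but directed downward.
|v_ground| = v₀ = 190.1 km/h
v_ground = 190.1 km/h (downward)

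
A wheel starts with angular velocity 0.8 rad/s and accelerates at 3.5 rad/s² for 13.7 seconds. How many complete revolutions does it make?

θ = ω₀t + ½αt² = 0.8×13.7 + ½×3.5×13.7² = 339.4175 rad
Total revolutions = θ/(2π) = 339.4175/(2π) = 54.02
Complete revolutions = ⌊54.02⌋ = 54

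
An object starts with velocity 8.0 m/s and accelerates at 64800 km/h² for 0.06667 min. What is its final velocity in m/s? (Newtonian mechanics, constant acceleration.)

a = 64800 km/h² × 7.716049382716049e-05 = 5.0 m/s²
t = 0.06667 min × 60.0 = 4.0002 s
v = v₀ + a × t = 8.0 + 5.0 × 4.0002 = 28.0 m/s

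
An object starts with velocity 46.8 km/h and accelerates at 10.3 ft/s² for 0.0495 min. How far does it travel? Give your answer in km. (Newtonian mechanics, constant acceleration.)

v₀ = 46.8 km/h × 0.2777777777777778 = 13.0 m/s
a = 10.3 ft/s² × 0.3048 = 3.13944 m/s²
t = 0.0495 min × 60.0 = 2.97 s
d = v₀ × t + ½ × a × t² = 13.0 × 2.97 + 0.5 × 3.13944 × 2.97² = 52.4563 m
d = 52.4563 m / 1000.0 = 0.05246 km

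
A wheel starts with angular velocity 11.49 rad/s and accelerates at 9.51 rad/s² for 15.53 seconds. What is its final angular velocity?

ω = ω₀ + αt = 11.49 + 9.51 × 15.53 = 159.18 rad/s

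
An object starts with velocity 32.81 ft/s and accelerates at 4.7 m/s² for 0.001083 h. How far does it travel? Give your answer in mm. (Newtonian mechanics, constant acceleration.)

v₀ = 32.81 ft/s × 0.3048 = 10.0005 m/s
t = 0.001083 h × 3600.0 = 3.8988 s
d = v₀ × t + ½ × a × t² = 10.0005 × 3.8988 + 0.5 × 4.7 × 3.8988² = 74.7115 m
d = 74.7115 m / 0.001 = 74710 mm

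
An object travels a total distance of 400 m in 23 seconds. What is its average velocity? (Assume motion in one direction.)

v_avg = Δd / Δt = 400 / 23 = 17.39 m/s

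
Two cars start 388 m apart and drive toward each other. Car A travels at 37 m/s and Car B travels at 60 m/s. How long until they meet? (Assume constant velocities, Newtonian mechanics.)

Combined speed: v_combined = 37 + 60 = 97 m/s
Time to meet: t = d/v_combined = 388/97 = 4.0 s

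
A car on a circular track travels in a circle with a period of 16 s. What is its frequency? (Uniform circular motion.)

f = 1/T = 1/16 = 0.0625 Hz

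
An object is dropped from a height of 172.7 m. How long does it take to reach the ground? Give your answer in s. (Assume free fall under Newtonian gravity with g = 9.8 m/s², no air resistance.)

t = √(2h/g) = √(2 × 172.7 / 9.8) = 5.937 s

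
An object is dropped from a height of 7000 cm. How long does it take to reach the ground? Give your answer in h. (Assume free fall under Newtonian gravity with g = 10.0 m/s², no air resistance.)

h = 7000 cm × 0.01 = 70.0 m
t = √(2h/g) = √(2 × 70.0 / 10.0) = 3.74166 s
t = 3.74166 s / 3600.0 = 0.001039 h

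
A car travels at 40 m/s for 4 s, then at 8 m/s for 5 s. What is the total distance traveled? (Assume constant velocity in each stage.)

d₁ = v₁t₁ = 40 × 4 = 160 m
d₂ = v₂t₂ = 8 × 5 = 40 m
d_total = 160 + 40 = 200 m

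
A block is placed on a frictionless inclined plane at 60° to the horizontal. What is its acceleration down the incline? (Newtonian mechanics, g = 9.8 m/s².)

a = g sin(θ) = 9.8 × sin(60°) = 9.8 × 0.866 = 8.49 m/s²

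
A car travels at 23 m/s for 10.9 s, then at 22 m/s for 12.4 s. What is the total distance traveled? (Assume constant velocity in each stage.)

d₁ = v₁t₁ = 23 × 10.9 = 250.7 m
d₂ = v₂t₂ = 22 × 12.4 = 272.8 m
d_total = 250.7 + 272.8 = 523.5 m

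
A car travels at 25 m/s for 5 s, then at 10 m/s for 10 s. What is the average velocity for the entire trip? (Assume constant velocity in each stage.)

d₁ = v₁t₁ = 25 × 5 = 125 m
d₂ = v₂t₂ = 10 × 10 = 100 m
d_total = 225 m, t_total = 15 s
v_avg = d_total/t_total = 225/15 = 15.0 m/s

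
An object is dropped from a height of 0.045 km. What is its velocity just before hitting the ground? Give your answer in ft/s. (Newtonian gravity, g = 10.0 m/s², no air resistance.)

h = 0.045 km × 1000.0 = 45.0 m
v = √(2gh) = √(2 × 10.0 × 45.0) = 30.0 m/s
v = 30.0 m/s / 0.3048 = 98.43 ft/s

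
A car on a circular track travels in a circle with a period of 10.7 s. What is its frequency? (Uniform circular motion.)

f = 1/T = 1/10.7 = 0.0935 Hz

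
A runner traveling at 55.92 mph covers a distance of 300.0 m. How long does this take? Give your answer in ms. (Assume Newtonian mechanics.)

v = 55.92 mph × 0.44704 = 24.9985 m/s
t = d / v = 300.0 / 24.9985 = 12.0007 s
t = 12.0007 s / 0.001 = 12000 ms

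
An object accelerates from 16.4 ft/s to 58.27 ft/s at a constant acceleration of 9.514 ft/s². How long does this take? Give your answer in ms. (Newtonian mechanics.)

v₀ = 16.4 ft/s × 0.3048 = 4.99872 m/s
v = 58.27 ft/s × 0.3048 = 17.7607 m/s
a = 9.514 ft/s² × 0.3048 = 2.89987 m/s²
t = (v - v₀) / a = (17.7607 - 4.99872) / 2.89987 = 4.40088 s
t = 4.40088 s / 0.001 = 4401 ms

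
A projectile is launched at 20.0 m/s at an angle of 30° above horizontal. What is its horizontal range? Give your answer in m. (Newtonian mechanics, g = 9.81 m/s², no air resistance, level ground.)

R = v₀² × sin(2θ) / g = 20.0² × sin(2 × 30°) / 9.81 = 400.0 × 0.866025 / 9.81 = 35.31 m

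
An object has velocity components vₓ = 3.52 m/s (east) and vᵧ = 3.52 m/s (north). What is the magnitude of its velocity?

|v| = √(vₓ² + vᵧ²) = √(3.52² + 3.52²) = √(24.7808) = 4.98 m/s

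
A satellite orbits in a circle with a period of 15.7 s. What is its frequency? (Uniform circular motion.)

f = 1/T = 1/15.7 = 0.0637 Hz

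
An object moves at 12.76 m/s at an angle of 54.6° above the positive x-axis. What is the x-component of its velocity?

vₓ = v cos(θ) = 12.76 × cos(54.6°) = 7.39 m/s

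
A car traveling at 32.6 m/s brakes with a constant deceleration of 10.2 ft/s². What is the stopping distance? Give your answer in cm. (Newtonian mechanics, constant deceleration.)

a = 10.2 ft/s² × 0.3048 = 3.10896 m/s²
d = v₀² / (2a) = 32.6² / (2 × 3.10896) = 1062.76 / 6.21792 = 170.919 m
d = 170.919 m / 0.01 = 17090 cm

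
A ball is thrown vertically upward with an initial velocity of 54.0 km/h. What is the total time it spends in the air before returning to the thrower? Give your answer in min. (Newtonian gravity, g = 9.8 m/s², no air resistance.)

v₀ = 54.0 km/h × 0.2777777777777778 = 15.0 m/s
t_total = 2 × v₀ / g = 2 × 15.0 / 9.8 = 3.06122 s
t_total = 3.06122 s / 60.0 = 0.05102 min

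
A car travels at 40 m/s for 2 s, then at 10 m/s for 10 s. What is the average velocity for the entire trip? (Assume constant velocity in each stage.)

d₁ = v₁t₁ = 40 × 2 = 80 m
d₂ = v₂t₂ = 10 × 10 = 100 m
d_total = 180 m, t_total = 12 s
v_avg = d_total/t_total = 180/12 = 15.0 m/s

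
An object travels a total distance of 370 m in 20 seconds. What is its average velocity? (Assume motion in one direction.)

v_avg = Δd / Δt = 370 / 20 = 18.5 m/s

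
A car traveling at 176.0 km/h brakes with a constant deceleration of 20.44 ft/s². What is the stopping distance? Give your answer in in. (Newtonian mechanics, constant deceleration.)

v₀ = 176.0 km/h × 0.2777777777777778 = 48.8889 m/s
a = 20.44 ft/s² × 0.3048 = 6.23011 m/s²
d = v₀² / (2a) = 48.8889² / (2 × 6.23011) = 2390.12 / 12.4602 = 191.82 m
d = 191.82 m / 0.0254 = 7552 in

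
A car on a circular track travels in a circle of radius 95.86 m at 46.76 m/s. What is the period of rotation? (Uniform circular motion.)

T = 2πr/v = 2π×95.86/46.76 = 12.88 s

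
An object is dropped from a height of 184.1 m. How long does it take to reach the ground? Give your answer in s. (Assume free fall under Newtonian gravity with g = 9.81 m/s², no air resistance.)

t = √(2h/g) = √(2 × 184.1 / 9.81) = 6.126 s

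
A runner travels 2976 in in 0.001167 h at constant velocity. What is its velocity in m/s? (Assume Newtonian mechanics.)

d = 2976 in × 0.0254 = 75.5904 m
t = 0.001167 h × 3600.0 = 4.2012 s
v = d / t = 75.5904 / 4.2012 = 17.99 m/s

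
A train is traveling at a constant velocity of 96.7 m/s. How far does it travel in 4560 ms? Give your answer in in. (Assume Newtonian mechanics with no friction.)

t = 4560 ms × 0.001 = 4.56 s
d = v × t = 96.7 × 4.56 = 440.952 m
d = 440.952 m / 0.0254 = 17360 in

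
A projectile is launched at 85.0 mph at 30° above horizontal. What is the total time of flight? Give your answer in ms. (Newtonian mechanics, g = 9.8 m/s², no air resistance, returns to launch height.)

v₀ = 85.0 mph × 0.44704 = 37.9984 m/s
T = 2 × v₀ × sin(θ) / g = 2 × 37.9984 × sin(30°) / 9.8 = 2 × 37.9984 × 0.5 / 9.8 = 3.87739 s
T = 3.87739 s / 0.001 = 3877 ms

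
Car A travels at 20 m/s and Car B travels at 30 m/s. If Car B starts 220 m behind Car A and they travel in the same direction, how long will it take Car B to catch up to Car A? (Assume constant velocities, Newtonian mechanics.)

Relative speed: v_rel = 30 - 20 = 10 m/s
Time to catch: t = d₀/v_rel = 220/10 = 22.0 s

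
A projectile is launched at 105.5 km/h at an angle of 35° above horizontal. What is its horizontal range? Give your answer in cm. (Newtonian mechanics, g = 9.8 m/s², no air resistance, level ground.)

v₀ = 105.5 km/h × 0.2777777777777778 = 29.3056 m/s
R = v₀² × sin(2θ) / g = 29.3056² × sin(2 × 35°) / 9.8 = 858.818 × 0.939693 / 9.8 = 82.3495 m
R = 82.3495 m / 0.01 = 8235 cm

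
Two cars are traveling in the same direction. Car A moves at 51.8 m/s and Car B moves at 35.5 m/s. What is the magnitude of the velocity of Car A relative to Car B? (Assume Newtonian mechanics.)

v_rel = |v_A - v_B| = |51.8 - 35.5| = 16.3 m/s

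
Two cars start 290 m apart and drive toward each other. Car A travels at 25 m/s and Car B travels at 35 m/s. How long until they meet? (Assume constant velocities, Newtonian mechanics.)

Combined speed: v_combined = 25 + 35 = 60 m/s
Time to meet: t = d/v_combined = 290/60 = 4.83 s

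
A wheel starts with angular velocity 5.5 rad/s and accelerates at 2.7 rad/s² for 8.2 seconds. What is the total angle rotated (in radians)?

θ = ω₀t + ½αt² = 5.5×8.2 + ½×2.7×8.2² = 135.87 rad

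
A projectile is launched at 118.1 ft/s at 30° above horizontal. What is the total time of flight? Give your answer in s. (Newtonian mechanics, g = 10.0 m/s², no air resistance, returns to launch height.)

v₀ = 118.1 ft/s × 0.3048 = 35.9969 m/s
T = 2 × v₀ × sin(θ) / g = 2 × 35.9969 × sin(30°) / 10.0 = 2 × 35.9969 × 0.5 / 10.0 = 3.6 s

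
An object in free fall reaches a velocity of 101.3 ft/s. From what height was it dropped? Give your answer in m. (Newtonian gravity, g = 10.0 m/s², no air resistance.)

v = 101.3 ft/s × 0.3048 = 30.8762 m/s
h = v² / (2g) = 30.8762² / (2 × 10.0) = 47.67 m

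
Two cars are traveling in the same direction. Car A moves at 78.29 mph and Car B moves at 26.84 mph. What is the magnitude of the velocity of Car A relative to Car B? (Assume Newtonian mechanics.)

v_rel = |v_A - v_B| = |78.29 - 26.84| = 51.45 mph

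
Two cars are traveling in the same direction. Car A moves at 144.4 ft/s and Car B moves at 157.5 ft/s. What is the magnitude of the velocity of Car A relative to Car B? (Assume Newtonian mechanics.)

v_rel = |v_A - v_B| = |144.4 - 157.5| = 13.1 ft/s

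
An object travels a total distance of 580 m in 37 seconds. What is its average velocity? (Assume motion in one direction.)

v_avg = Δd / Δt = 580 / 37 = 15.68 m/s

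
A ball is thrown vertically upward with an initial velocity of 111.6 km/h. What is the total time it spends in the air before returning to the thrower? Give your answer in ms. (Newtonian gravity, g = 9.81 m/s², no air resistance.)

v₀ = 111.6 km/h × 0.2777777777777778 = 31.0 m/s
t_total = 2 × v₀ / g = 2 × 31.0 / 9.81 = 6.32008 s
t_total = 6.32008 s / 0.001 = 6320 ms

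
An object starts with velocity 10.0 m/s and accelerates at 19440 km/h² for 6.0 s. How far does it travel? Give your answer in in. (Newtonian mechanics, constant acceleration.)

a = 19440 km/h² × 7.716049382716049e-05 = 1.5 m/s²
d = v₀ × t + ½ × a × t² = 10.0 × 6.0 + 0.5 × 1.5 × 6.0² = 87.0 m
d = 87.0 m / 0.0254 = 3425 in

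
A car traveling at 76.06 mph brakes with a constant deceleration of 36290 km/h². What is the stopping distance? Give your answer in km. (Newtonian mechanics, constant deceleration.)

v₀ = 76.06 mph × 0.44704 = 34.0019 m/s
a = 36290 km/h² × 7.716049382716049e-05 = 2.80015 m/s²
d = v₀² / (2a) = 34.0019² / (2 × 2.80015) = 1156.13 / 5.6003 = 206.441 m
d = 206.441 m / 1000.0 = 0.2064 km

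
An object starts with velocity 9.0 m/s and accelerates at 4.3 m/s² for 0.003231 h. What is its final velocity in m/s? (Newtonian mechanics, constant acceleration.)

t = 0.003231 h × 3600.0 = 11.6316 s
v = v₀ + a × t = 9.0 + 4.3 × 11.6316 = 59.02 m/s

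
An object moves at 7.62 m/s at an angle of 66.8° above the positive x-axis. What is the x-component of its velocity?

vₓ = v cos(θ) = 7.62 × cos(66.8°) = 3.0 m/s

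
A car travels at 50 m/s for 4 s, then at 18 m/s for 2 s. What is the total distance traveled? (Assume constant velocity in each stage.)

d₁ = v₁t₁ = 50 × 4 = 200 m
d₂ = v₂t₂ = 18 × 2 = 36 m
d_total = 200 + 36 = 236 m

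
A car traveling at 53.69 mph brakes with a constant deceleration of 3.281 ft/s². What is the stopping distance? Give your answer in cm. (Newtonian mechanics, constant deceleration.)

v₀ = 53.69 mph × 0.44704 = 24.0016 m/s
a = 3.281 ft/s² × 0.3048 = 1.00005 m/s²
d = v₀² / (2a) = 24.0016² / (2 × 1.00005) = 576.077 / 2.0001 = 288.024 m
d = 288.024 m / 0.01 = 28800 cm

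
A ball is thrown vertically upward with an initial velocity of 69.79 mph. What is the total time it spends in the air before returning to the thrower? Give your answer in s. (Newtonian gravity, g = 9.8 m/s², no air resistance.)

v₀ = 69.79 mph × 0.44704 = 31.1989 m/s
t_total = 2 × v₀ / g = 2 × 31.1989 / 9.8 = 6.367 s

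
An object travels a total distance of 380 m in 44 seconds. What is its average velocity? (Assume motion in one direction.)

v_avg = Δd / Δt = 380 / 44 = 8.64 m/s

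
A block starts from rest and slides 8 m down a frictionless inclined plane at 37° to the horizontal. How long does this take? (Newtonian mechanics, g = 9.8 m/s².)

a = g sin(θ) = 9.8 × sin(37°) = 5.8978 m/s²
t = √(2d/a) = √(2 × 8 / 5.8978) = 1.65 s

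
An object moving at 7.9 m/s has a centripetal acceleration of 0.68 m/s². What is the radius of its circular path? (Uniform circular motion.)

r = v²/a_c = 7.9²/0.68 = 91.78 m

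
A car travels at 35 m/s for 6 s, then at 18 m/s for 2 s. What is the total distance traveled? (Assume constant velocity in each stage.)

d₁ = v₁t₁ = 35 × 6 = 210 m
d₂ = v₂t₂ = 18 × 2 = 36 m
d_total = 210 + 36 = 246 m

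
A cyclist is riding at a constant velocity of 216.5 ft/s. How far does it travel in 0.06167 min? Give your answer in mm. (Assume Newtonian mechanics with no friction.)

v = 216.5 ft/s × 0.3048 = 65.9892 m/s
t = 0.06167 min × 60.0 = 3.7002 s
d = v × t = 65.9892 × 3.7002 = 244.173 m
d = 244.173 m / 0.001 = 244200 mm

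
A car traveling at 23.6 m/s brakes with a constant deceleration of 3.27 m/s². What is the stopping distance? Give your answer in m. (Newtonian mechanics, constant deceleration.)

d = v₀² / (2a) = 23.6² / (2 × 3.27) = 556.96 / 6.54 = 85.16 m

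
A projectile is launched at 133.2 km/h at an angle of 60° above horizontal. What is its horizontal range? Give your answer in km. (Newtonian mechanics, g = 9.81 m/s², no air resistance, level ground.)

v₀ = 133.2 km/h × 0.2777777777777778 = 37.0 m/s
R = v₀² × sin(2θ) / g = 37.0² × sin(2 × 60°) / 9.81 = 1369.0 × 0.866025 / 9.81 = 120.855 m
R = 120.855 m / 1000.0 = 0.1209 km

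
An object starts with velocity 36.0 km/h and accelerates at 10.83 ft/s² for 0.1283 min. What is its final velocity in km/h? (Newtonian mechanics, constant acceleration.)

v₀ = 36.0 km/h × 0.2777777777777778 = 10.0 m/s
a = 10.83 ft/s² × 0.3048 = 3.30098 m/s²
t = 0.1283 min × 60.0 = 7.698 s
v = v₀ + a × t = 10.0 + 3.30098 × 7.698 = 35.4109 m/s
v = 35.4109 m/s / 0.2777777777777778 = 127.5 km/h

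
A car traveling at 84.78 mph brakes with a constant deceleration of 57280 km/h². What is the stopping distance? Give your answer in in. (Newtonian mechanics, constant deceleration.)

v₀ = 84.78 mph × 0.44704 = 37.9001 m/s
a = 57280 km/h² × 7.716049382716049e-05 = 4.41975 m/s²
d = v₀² / (2a) = 37.9001² / (2 × 4.41975) = 1436.42 / 8.8395 = 162.5 m
d = 162.5 m / 0.0254 = 6398 in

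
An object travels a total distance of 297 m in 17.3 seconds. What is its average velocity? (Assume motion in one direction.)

v_avg = Δd / Δt = 297 / 17.3 = 17.17 m/s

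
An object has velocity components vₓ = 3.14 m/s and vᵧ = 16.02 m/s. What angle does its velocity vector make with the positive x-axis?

θ = arctan(vᵧ/vₓ) = arctan(16.02/3.14) = 78.91°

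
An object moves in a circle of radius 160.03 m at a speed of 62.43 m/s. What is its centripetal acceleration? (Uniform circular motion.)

a_c = v²/r = 62.43²/160.03 = 3897.5049/160.03 = 24.35 m/s²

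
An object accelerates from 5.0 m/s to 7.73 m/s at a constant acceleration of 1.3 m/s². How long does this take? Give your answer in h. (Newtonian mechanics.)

t = (v - v₀) / a = (7.73 - 5.0) / 1.3 = 2.1 s
t = 2.1 s / 3600.0 = 0.0005833 h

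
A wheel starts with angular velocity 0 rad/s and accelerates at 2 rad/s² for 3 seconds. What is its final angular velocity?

ω = ω₀ + αt = 0 + 2 × 3 = 6 rad/s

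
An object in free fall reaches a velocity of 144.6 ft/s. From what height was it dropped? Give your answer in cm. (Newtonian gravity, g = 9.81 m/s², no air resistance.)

v = 144.6 ft/s × 0.3048 = 44.0741 m/s
h = v² / (2g) = 44.0741² / (2 × 9.81) = 99.0075 m
h = 99.0075 m / 0.01 = 9901 cm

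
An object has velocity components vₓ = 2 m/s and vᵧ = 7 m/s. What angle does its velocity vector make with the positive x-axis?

θ = arctan(vᵧ/vₓ) = arctan(7/2) = 74.05°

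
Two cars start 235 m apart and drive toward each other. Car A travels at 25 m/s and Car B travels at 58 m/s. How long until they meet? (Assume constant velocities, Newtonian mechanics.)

Combined speed: v_combined = 25 + 58 = 83 m/s
Time to meet: t = d/v_combined = 235/83 = 2.83 s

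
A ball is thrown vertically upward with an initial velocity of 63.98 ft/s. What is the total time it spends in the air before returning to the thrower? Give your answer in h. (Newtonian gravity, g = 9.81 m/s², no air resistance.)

v₀ = 63.98 ft/s × 0.3048 = 19.5011 m/s
t_total = 2 × v₀ / g = 2 × 19.5011 / 9.81 = 3.97576 s
t_total = 3.97576 s / 3600.0 = 0.001104 h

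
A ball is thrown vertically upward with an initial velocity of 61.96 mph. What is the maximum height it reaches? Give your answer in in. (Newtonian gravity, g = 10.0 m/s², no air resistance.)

v₀ = 61.96 mph × 0.44704 = 27.6986 m/s
h_max = v₀² / (2g) = 27.6986² / (2 × 10.0) = 767.212 / 20.0 = 38.3606 m
h_max = 38.3606 m / 0.0254 = 1510 in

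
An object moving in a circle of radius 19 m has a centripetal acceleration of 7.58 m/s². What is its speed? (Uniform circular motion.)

v = √(a_c × r) = √(7.58 × 19) = 12.0 m/s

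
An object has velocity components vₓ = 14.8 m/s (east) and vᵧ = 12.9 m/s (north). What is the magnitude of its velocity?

|v| = √(vₓ² + vᵧ²) = √(14.8² + 12.9²) = √(385.45) = 19.63 m/s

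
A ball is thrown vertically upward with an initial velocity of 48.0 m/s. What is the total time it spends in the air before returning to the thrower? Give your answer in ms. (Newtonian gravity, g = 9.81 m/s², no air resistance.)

t_total = 2 × v₀ / g = 2 × 48.0 / 9.81 = 9.78593 s
t_total = 9.78593 s / 0.001 = 9786 ms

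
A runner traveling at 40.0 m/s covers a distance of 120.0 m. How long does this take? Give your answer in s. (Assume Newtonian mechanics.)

t = d / v = 120.0 / 40.0 = 3.0 s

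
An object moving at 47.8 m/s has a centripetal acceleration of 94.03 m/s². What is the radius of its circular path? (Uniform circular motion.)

r = v²/a_c = 47.8²/94.03 = 24.3 m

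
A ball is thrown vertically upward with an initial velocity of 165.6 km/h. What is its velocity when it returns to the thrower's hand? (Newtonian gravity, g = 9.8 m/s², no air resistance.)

By conservation of energy (no air resistance), the ball returns to the throw height with the same speed as launch, but directed downward.
|v_ground| = v₀ = 165.6 km/h
v_ground = 165.6 km/h (downward)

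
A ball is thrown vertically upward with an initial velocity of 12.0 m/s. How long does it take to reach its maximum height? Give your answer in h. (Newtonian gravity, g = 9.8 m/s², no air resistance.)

t_up = v₀ / g = 12.0 / 9.8 = 1.22449 s
t_up = 1.22449 s / 3600.0 = 0.0003401 h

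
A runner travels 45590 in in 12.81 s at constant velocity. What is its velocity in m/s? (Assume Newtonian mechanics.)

d = 45590 in × 0.0254 = 1157.99 m
v = d / t = 1157.99 / 12.81 = 90.4 m/s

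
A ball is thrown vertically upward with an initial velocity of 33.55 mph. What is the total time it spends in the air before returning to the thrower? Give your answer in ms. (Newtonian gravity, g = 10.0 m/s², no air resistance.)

v₀ = 33.55 mph × 0.44704 = 14.9982 m/s
t_total = 2 × v₀ / g = 2 × 14.9982 / 10.0 = 2.99964 s
t_total = 2.99964 s / 0.001 = 3000 ms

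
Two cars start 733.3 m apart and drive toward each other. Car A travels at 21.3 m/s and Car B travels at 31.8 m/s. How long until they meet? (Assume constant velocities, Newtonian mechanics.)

Combined speed: v_combined = 21.3 + 31.8 = 53.1 m/s
Time to meet: t = d/v_combined = 733.3/53.1 = 13.81 s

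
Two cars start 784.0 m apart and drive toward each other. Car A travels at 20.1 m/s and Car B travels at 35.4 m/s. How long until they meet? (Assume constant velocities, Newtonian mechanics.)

Combined speed: v_combined = 20.1 + 35.4 = 55.5 m/s
Time to meet: t = d/v_combined = 784.0/55.5 = 14.13 s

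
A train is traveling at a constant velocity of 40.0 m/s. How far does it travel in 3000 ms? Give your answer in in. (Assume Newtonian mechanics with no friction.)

t = 3000 ms × 0.001 = 3.0 s
d = v × t = 40.0 × 3.0 = 120.0 m
d = 120.0 m / 0.0254 = 4724 in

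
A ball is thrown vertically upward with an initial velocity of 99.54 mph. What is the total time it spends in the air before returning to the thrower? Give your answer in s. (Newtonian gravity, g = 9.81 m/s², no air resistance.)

v₀ = 99.54 mph × 0.44704 = 44.4984 m/s
t_total = 2 × v₀ / g = 2 × 44.4984 / 9.81 = 9.072 s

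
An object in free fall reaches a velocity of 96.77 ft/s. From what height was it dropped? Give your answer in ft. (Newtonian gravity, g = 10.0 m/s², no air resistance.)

v = 96.77 ft/s × 0.3048 = 29.4955 m/s
h = v² / (2g) = 29.4955² / (2 × 10.0) = 43.4992 m
h = 43.4992 m / 0.3048 = 142.7 ft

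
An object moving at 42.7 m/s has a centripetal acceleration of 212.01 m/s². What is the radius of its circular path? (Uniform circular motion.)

r = v²/a_c = 42.7²/212.01 = 8.6 m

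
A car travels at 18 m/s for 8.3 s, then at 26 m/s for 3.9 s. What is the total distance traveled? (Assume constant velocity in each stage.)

d₁ = v₁t₁ = 18 × 8.3 = 149.4 m
d₂ = v₂t₂ = 26 × 3.9 = 101.4 m
d_total = 149.4 + 101.4 = 250.8 m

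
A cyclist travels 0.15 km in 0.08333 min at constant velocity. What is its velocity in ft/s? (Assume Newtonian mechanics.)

d = 0.15 km × 1000.0 = 150.0 m
t = 0.08333 min × 60.0 = 4.9998 s
v = d / t = 150.0 / 4.9998 = 30.0012 m/s
v = 30.0012 m/s / 0.3048 = 98.43 ft/s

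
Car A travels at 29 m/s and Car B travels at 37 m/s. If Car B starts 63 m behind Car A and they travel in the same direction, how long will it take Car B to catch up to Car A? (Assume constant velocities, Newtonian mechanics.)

Relative speed: v_rel = 37 - 29 = 8 m/s
Time to catch: t = d₀/v_rel = 63/8 = 7.88 s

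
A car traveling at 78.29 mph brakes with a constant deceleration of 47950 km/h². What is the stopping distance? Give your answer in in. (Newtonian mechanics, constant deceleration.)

v₀ = 78.29 mph × 0.44704 = 34.9988 m/s
a = 47950 km/h² × 7.716049382716049e-05 = 3.69985 m/s²
d = v₀² / (2a) = 34.9988² / (2 × 3.69985) = 1224.92 / 7.3997 = 165.536 m
d = 165.536 m / 0.0254 = 6517 in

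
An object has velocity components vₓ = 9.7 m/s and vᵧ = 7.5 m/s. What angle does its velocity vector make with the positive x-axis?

θ = arctan(vᵧ/vₓ) = arctan(7.5/9.7) = 37.71°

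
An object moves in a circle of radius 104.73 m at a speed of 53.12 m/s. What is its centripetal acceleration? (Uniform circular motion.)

a_c = v²/r = 53.12²/104.73 = 2821.7344/104.73 = 26.94 m/s²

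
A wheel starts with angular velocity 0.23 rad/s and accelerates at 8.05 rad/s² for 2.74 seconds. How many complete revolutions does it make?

θ = ω₀t + ½αt² = 0.23×2.74 + ½×8.05×2.74² = 30.84829 rad
Total revolutions = θ/(2π) = 30.84829/(2π) = 4.91
Complete revolutions = ⌊4.91⌋ = 4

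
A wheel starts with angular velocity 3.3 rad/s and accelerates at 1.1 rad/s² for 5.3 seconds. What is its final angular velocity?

ω = ω₀ + αt = 3.3 + 1.1 × 5.3 = 9.13 rad/s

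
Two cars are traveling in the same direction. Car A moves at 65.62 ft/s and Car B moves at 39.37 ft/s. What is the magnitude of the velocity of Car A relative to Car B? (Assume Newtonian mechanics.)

v_rel = |v_A - v_B| = |65.62 - 39.37| = 26.25 ft/s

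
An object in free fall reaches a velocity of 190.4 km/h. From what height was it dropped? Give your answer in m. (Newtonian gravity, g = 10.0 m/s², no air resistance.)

v = 190.4 km/h × 0.2777777777777778 = 52.8889 m/s
h = v² / (2g) = 52.8889² / (2 × 10.0) = 139.9 m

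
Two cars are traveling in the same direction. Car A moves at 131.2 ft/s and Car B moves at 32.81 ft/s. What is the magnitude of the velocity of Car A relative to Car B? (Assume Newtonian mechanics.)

v_rel = |v_A - v_B| = |131.2 - 32.81| = 98.39 ft/s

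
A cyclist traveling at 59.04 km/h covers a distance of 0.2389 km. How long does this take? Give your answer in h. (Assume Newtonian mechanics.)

d = 0.2389 km × 1000.0 = 238.9 m
v = 59.04 km/h × 0.2777777777777778 = 16.4 m/s
t = d / v = 238.9 / 16.4 = 14.5671 s
t = 14.5671 s / 3600.0 = 0.004046 h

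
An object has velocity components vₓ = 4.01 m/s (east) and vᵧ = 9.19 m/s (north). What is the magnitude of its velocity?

|v| = √(vₓ² + vᵧ²) = √(4.01² + 9.19²) = √(100.5362) = 10.03 m/s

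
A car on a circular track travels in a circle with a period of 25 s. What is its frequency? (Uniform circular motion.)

f = 1/T = 1/25 = 0.04 Hz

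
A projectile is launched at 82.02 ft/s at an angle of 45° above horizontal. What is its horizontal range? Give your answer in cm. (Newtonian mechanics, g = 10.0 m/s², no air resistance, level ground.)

v₀ = 82.02 ft/s × 0.3048 = 24.9997 m/s
R = v₀² × sin(2θ) / g = 24.9997² × sin(2 × 45°) / 10.0 = 624.985 × 1.0 / 10.0 = 62.4985 m
R = 62.4985 m / 0.01 = 6250 cm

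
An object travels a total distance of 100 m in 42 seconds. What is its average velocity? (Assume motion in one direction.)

v_avg = Δd / Δt = 100 / 42 = 2.38 m/s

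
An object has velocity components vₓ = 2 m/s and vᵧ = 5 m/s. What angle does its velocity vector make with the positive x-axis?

θ = arctan(vᵧ/vₓ) = arctan(5/2) = 68.2°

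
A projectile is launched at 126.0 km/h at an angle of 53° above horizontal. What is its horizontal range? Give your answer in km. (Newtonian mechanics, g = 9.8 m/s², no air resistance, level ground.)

v₀ = 126.0 km/h × 0.2777777777777778 = 35.0 m/s
R = v₀² × sin(2θ) / g = 35.0² × sin(2 × 53°) / 9.8 = 1225.0 × 0.961262 / 9.8 = 120.158 m
R = 120.158 m / 1000.0 = 0.1202 km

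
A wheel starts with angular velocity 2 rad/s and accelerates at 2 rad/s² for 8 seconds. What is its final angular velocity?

ω = ω₀ + αt = 2 + 2 × 8 = 18 rad/s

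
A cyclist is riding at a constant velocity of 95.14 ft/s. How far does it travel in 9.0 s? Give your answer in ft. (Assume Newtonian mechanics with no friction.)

v = 95.14 ft/s × 0.3048 = 28.9987 m/s
d = v × t = 28.9987 × 9.0 = 260.988 m
d = 260.988 m / 0.3048 = 856.3 ft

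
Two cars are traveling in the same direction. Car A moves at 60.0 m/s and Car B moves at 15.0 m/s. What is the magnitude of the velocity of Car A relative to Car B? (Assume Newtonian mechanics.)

v_rel = |v_A - v_B| = |60.0 - 15.0| = 45.0 m/s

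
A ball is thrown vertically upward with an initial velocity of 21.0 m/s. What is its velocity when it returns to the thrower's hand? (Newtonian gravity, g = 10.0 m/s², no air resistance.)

By conservation of energy (no air resistance), the ball returns to the throw height with the same speed as launch, but directed downward.
|v_ground| = v₀ = 21.0 m/s
v_ground = 21.0 m/s (downward)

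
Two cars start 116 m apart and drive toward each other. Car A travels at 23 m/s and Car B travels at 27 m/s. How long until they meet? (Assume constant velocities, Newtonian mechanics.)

Combined speed: v_combined = 23 + 27 = 50 m/s
Time to meet: t = d/v_combined = 116/50 = 2.32 s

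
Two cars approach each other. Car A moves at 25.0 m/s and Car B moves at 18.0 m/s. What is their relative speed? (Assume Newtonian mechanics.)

v_rel = v_A + v_B = 25.0 + 18.0 = 43.0 m/s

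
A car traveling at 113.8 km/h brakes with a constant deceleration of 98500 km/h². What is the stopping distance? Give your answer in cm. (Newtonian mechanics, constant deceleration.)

v₀ = 113.8 km/h × 0.2777777777777778 = 31.6111 m/s
a = 98500 km/h² × 7.716049382716049e-05 = 7.60031 m/s²
d = v₀² / (2a) = 31.6111² / (2 × 7.60031) = 999.262 / 15.2006 = 65.7383 m
d = 65.7383 m / 0.01 = 6574 cm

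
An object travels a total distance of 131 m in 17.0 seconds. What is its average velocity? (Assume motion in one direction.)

v_avg = Δd / Δt = 131 / 17.0 = 7.71 m/s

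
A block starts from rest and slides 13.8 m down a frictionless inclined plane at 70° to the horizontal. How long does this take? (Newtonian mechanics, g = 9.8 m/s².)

a = g sin(θ) = 9.8 × sin(70°) = 9.209 m/s²
t = √(2d/a) = √(2 × 13.8 / 9.209) = 1.73 s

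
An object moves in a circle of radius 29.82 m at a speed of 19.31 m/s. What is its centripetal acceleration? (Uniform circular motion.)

a_c = v²/r = 19.31²/29.82 = 372.8761/29.82 = 12.5 m/s²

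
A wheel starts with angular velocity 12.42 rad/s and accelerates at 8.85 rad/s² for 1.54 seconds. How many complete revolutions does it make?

θ = ω₀t + ½αt² = 12.42×1.54 + ½×8.85×1.54² = 29.62113 rad
Total revolutions = θ/(2π) = 29.62113/(2π) = 4.71
Complete revolutions = ⌊4.71⌋ = 4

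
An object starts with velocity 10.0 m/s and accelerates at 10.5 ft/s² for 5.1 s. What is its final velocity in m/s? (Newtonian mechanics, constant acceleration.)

a = 10.5 ft/s² × 0.3048 = 3.2004 m/s²
v = v₀ + a × t = 10.0 + 3.2004 × 5.1 = 26.32 m/s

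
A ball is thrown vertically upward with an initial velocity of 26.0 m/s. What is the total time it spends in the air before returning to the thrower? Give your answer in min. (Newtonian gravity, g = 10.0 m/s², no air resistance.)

t_total = 2 × v₀ / g = 2 × 26.0 / 10.0 = 5.2 s
t_total = 5.2 s / 60.0 = 0.08667 min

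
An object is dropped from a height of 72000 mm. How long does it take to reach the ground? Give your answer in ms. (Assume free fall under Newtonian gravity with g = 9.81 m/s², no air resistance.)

h = 72000 mm × 0.001 = 72.0 m
t = √(2h/g) = √(2 × 72.0 / 9.81) = 3.83131 s
t = 3.83131 s / 0.001 = 3831 ms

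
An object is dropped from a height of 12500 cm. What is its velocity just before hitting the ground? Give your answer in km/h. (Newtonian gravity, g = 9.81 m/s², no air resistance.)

h = 12500 cm × 0.01 = 125.0 m
v = √(2gh) = √(2 × 9.81 × 125.0) = 49.5227 m/s
v = 49.5227 m/s / 0.2777777777777778 = 178.3 km/h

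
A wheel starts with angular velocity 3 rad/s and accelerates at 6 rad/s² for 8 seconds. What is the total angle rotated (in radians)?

θ = ω₀t + ½αt² = 3×8 + ½×6×8² = 216.0 rad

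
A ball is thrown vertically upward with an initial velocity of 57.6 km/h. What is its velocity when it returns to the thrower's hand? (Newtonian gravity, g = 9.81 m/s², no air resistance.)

By conservation of energy (no air resistance), the ball returns to the throw height with the same speed as launch, but directed downward.
|v_ground| = v₀ = 57.6 km/h
v_ground = 57.6 km/h (downward)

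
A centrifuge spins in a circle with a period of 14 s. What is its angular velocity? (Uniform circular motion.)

ω = 2π/T = 2π/14 = 0.4488 rad/s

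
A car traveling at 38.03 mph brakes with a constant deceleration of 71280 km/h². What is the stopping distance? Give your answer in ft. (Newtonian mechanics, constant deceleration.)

v₀ = 38.03 mph × 0.44704 = 17.0009 m/s
a = 71280 km/h² × 7.716049382716049e-05 = 5.5 m/s²
d = v₀² / (2a) = 17.0009² / (2 × 5.5) = 289.031 / 11.0 = 26.2755 m
d = 26.2755 m / 0.3048 = 86.21 ft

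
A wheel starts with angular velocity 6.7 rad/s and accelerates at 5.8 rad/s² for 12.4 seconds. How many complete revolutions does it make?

θ = ω₀t + ½αt² = 6.7×12.4 + ½×5.8×12.4² = 528.984 rad
Total revolutions = θ/(2π) = 528.984/(2π) = 84.19
Complete revolutions = ⌊84.19⌋ = 84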